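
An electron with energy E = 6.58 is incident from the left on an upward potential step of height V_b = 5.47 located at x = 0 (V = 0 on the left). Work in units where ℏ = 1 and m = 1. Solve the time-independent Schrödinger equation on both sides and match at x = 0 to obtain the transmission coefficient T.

On each side the TISE gives plane waves with k = √(2m(E − V))/ℏ: k₁ = √(2·1·6.58) = 3.628, k₂ = √(2·1·1.11) = 1.490.
Continuity of ψ and ψ′ at the step yields the reflection amplitude r = (k₁ − k₂)/(k₁ + k₂) = 0.4177; thus R = |r|² = 0.1745, T = 0.8255.

T = 0.826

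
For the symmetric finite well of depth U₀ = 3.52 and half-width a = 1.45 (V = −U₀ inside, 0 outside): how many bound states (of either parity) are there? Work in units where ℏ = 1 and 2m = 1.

Define the well-strength parameter z₀ = (a/ℏ)√(2mU₀) = 1.45 × √(2·0.5·3.52) = 2.720.
A new bound state (alternating even/odd) appears each time z₀ passes a multiple of π/2, so N = ⌊2z₀/π⌋ + 1 = ⌊1.732⌋ + 1 = 2.

N = 2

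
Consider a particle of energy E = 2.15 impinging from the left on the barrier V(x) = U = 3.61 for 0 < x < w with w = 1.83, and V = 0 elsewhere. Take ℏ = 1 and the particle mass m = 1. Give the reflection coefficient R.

E < U: inside the barrier ψ ∝ e^{±κx} with κ = √(2m(U − E))/ℏ = 1.709.
κw = 3.127, sinh(κw) = 11.38.
The exact tunnelling result is T⁻¹ = 1 + U² sinh²(κw) / [4E(U − E)] = 135.5, so T = 0.00738.
R = 1 − T = 0.993.

R = 0.993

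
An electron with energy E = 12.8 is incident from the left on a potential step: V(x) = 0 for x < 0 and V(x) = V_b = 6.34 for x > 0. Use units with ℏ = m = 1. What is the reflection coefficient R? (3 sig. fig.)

R = 0.0287

The wavenumbers are k₁ = √(2mE)/ℏ = 5.060 on the left and k₂ = √(2m(E − V_b))/ℏ = 3.594 on the right.
Matching ψ and ψ′ at x = 0 gives r = (k₁ − k₂)/(k₁ + k₂), so R = r² = 0.02867 and T = 1 − R = 0.9713.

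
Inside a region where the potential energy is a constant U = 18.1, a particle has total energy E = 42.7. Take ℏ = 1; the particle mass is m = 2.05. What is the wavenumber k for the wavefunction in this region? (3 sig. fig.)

k = 10.0

With E > U the solution is oscillatory, ψ ∝ e^{±ikx} with k = √(2m(E − U))/ℏ.
k = √(2 × 2.05 × 24.6) = 10.04.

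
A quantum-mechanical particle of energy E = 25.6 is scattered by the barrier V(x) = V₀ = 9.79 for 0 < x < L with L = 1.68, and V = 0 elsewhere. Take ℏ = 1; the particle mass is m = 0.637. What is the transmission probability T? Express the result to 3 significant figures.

T = 0.949

Above the barrier the interior wavenumber is k₂ = √(2m(E − V₀))/ℏ = 4.488, giving phase k₂L = 7.540.
Matching at both interfaces gives T⁻¹ = 1 + V₀² sin²(k₂L) / [4E(E − V₀)] = 1.054, hence T = 0.949.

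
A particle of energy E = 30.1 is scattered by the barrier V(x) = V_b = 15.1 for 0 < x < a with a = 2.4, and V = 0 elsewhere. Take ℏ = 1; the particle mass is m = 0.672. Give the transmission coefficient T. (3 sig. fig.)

Above the barrier the interior wavenumber is k₂ = √(2m(E − V_b))/ℏ = 4.490, giving phase k₂a = 10.78.
Matching at both interfaces gives T⁻¹ = 1 + V_b² sin²(k₂a) / [4E(E − V_b)] = 1.120, hence T = 0.893.

T = 0.893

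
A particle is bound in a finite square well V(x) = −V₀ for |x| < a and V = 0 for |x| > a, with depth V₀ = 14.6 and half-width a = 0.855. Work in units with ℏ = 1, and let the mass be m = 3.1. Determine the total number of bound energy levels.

The dimensionless depth is z₀ = a√(2mV₀)/ℏ = 0.855 × √(90.52) = 8.135.
A new bound state (alternating even/odd) appears each time z₀ passes a multiple of π/2, so N = ⌊2z₀/π⌋ + 1 = ⌊5.179⌋ + 1 = 6.

N = 6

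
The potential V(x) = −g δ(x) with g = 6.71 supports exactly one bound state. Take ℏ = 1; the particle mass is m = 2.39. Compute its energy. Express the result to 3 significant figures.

The bound state is ψ(x) = √κ e^{−κ|x|}. The derivative jump ψ'(0⁺) − ψ'(0⁻) = −(2mg/ℏ²)ψ(0) fixes κ = mg/ℏ² = 16.04.
Then E = −ℏ²κ²/(2m) = −mg²/(2ℏ²) = -53.80.

E = -53.8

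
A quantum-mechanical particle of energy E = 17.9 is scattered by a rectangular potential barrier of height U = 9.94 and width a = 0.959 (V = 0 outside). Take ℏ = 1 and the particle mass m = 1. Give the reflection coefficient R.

E > U: inside the barrier k₂ = √(2m(E − U))/ℏ = 3.990, k₂a = 3.826.
Matching at both interfaces gives T⁻¹ = 1 + U² sin²(k₂a) / [4E(E − U)] = 1.069, hence T = 0.935.
R = 1 − T = 0.0649.

R = 0.0649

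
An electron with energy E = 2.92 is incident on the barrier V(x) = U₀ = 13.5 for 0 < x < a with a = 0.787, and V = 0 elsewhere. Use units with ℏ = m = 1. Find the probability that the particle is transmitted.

T = 0.00194

E < U₀: inside the barrier ψ ∝ e^{±κx} with κ = √(2m(U₀ − E))/ℏ = 4.600.
κa = 3.620, sinh(κa) = 18.66.
Matching ψ, ψ′ at both faces gives T = [1 + U₀² sinh²(κa) / (4E(U₀ − E))]⁻¹ = 1/514.5 = 0.00194.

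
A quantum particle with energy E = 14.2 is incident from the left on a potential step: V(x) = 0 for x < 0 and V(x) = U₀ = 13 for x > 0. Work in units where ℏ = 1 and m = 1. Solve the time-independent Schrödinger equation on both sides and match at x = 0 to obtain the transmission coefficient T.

T = 0.698

On each side the TISE gives plane waves with k = √(2m(E − V))/ℏ: k₁ = √(2·1·14.2) = 5.329, k₂ = √(2·1·1.2) = 1.549.
Continuity of ψ and ψ′ at the step yields the reflection amplitude r = (k₁ − k₂)/(k₁ + k₂) = 0.5495; thus R = |r|² = 0.3020, T = 0.6980.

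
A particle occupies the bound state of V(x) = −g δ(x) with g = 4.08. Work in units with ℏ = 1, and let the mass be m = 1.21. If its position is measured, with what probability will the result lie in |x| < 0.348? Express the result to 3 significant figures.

The normalised bound state is ψ = √κ e^{−κ|x|} with κ = mg/ℏ² = 4.937.
P(|x| < d) = ∫_{−d}^{d} κ e^{−2κ|x|} dx = 1 − e^{−2κd} = 1 − e^{−3.436} = 0.9678.

P = 0.968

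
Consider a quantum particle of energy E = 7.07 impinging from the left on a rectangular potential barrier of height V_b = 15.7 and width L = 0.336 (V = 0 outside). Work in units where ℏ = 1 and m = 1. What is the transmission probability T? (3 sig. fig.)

Since E < V_b the interior solution is evanescent with decay constant κ = √(2m(V_b − E))/ℏ = 4.155.
κL = 1.396, sinh(κL) = 1.896.
The exact tunnelling result is T⁻¹ = 1 + V_b² sinh²(κL) / [4E(V_b − E)] = 4.629, so T = 0.216.

T = 0.216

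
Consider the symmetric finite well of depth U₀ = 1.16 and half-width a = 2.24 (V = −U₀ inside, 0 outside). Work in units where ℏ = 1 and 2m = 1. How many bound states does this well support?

N = 2

The dimensionless depth is z₀ = a√(2mU₀)/ℏ = 2.24 × √(1.160) = 2.413.
The even/odd transcendental equations gain one root per π/2 in z₀, giving N = 1 + ⌊2z₀/π⌋ = 1 + ⌊1.536⌋ = 2.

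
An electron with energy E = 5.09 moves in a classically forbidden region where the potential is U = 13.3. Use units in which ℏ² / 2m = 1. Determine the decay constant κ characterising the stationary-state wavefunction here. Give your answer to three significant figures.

κ = 2.87

Since E < U the TISE in this region is ψ'' = κ²ψ with κ = √(2m(U − E))/ℏ.
κ = √(2 × 0.5 × 8.21) = 2.865.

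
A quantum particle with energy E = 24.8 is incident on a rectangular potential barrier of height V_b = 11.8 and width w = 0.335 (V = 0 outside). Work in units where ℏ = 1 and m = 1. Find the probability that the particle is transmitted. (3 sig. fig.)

Above the barrier the interior wavenumber is k₂ = √(2m(E − V_b))/ℏ = 5.099, giving phase k₂w = 1.708.
Matching at both interfaces gives T⁻¹ = 1 + V_b² sin²(k₂w) / [4E(E − V_b)] = 1.106, hence T = 0.904.

T = 0.904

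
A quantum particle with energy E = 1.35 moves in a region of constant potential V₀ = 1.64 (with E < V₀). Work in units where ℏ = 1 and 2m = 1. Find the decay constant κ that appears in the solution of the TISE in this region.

κ = 0.539

Since E < V₀ the TISE in this region is ψ'' = κ²ψ with κ = √(2m(V₀ − E))/ℏ.
κ = √(2 × 0.5 × 0.29) = 0.5385.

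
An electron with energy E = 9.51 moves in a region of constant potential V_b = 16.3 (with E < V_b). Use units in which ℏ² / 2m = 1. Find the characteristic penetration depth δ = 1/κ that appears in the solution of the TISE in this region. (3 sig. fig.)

δ = 0.384

Since E < V_b the TISE in this region is ψ'' = κ²ψ with κ = √(2m(V_b − E))/ℏ.
κ = √(2 × 0.5 × 6.79) = 2.606. The penetration depth is δ = 1/κ = 0.384.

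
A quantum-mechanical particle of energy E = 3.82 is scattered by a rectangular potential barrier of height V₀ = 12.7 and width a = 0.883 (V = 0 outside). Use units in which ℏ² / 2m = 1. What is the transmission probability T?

T = 0.0173

Since E < V₀ the interior solution is evanescent with decay constant κ = √(2m(V₀ − E))/ℏ = 2.980.
κa = 2.631, sinh(κa) = 6.910.
Matching ψ, ψ′ at both faces gives T = [1 + V₀² sinh²(κa) / (4E(V₀ − E))]⁻¹ = 1/57.75 = 0.0173.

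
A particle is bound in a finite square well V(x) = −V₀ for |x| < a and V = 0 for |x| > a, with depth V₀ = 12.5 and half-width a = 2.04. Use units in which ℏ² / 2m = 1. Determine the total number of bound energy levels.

N = 5

Define the well-strength parameter z₀ = (a/ℏ)√(2mV₀) = 2.04 × √(2·0.5·12.5) = 7.212.
A new bound state (alternating even/odd) appears each time z₀ passes a multiple of π/2, so N = ⌊2z₀/π⌋ + 1 = ⌊4.592⌋ + 1 = 5.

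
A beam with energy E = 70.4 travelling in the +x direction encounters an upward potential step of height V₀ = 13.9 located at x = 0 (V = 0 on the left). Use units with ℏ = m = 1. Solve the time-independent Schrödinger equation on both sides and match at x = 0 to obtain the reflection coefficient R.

R = 0.00302

The wavenumbers are k₁ = √(2mE)/ℏ = 11.87 on the left and k₂ = √(2m(E − V₀))/ℏ = 10.63 on the right.
Continuity of ψ and ψ′ at the step yields the reflection amplitude r = (k₁ − k₂)/(k₁ + k₂) = 0.05493; thus R = |r|² = 0.003018, T = 0.9970.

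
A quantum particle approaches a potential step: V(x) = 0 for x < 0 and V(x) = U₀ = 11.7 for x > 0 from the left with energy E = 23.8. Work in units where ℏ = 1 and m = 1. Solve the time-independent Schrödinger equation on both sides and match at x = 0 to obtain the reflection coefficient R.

R = 0.0281

The wavenumbers are k₁ = √(2mE)/ℏ = 6.899 on the left and k₂ = √(2m(E − U₀))/ℏ = 4.919 on the right.
Continuity of ψ and ψ′ at the step yields the reflection amplitude r = (k₁ − k₂)/(k₁ + k₂) = 0.1675; thus R = |r|² = 0.02806, T = 0.9719.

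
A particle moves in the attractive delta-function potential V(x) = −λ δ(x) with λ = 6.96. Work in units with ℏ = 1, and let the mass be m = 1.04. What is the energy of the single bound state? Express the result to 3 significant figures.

E = -25.2

For x ≠ 0 the bound state is ψ ∝ e^{−κ|x|}; integrating the TISE across the delta gives the cusp condition 2κ = 2mλ/ℏ², so κ = 7.238.
Then E = −ℏ²κ²/(2m) = −mλ²/(2ℏ²) = -25.19.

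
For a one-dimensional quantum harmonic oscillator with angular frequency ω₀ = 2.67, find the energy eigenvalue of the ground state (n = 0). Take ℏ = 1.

E = 1.34

The oscillator eigenvalues are E_n = ℏω₀(n + ½), so E_0 = 2.67 × 0.5 = 1.335.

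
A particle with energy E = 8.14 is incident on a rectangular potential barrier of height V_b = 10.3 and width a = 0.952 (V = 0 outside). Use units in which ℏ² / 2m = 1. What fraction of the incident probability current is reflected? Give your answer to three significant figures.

R = 0.845

Since E < V_b the interior solution is evanescent with decay constant κ = √(2m(V_b − E))/ℏ = 1.470.
κa = 1.399, sinh(κa) = 1.902.
Matching ψ, ψ′ at both faces gives T = [1 + V_b² sinh²(κa) / (4E(V_b − E))]⁻¹ = 1/6.460 = 0.155.
R = 1 − T = 0.845.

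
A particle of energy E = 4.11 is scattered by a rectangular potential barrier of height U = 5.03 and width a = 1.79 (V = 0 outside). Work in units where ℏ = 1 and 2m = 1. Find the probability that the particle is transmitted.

T = 0.0761

Since E < U the interior solution is evanescent with decay constant κ = √(2m(U − E))/ℏ = 0.9592.
κa = 1.717, sinh(κa) = 2.694.
Matching ψ, ψ′ at both faces gives T = [1 + U² sinh²(κa) / (4E(U − E))]⁻¹ = 1/13.14 = 0.0761.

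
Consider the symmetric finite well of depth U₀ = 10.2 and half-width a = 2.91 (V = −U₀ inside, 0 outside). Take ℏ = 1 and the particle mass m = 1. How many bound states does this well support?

N = 9

The dimensionless depth is z₀ = a√(2mU₀)/ℏ = 2.91 × √(20.40) = 13.14.
A new bound state (alternating even/odd) appears each time z₀ passes a multiple of π/2, so N = ⌊2z₀/π⌋ + 1 = ⌊8.367⌋ + 1 = 9.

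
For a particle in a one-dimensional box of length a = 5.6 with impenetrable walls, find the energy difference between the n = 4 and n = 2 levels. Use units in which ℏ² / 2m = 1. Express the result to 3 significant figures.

E_n = n²π²ℏ²/(2ma²), so ΔE = (4² − 2²) π²ℏ²/(2ma²).
ΔE = 12 × π² / (2 × 0.5 × 5.6²) = 3.777.

ΔE = 3.78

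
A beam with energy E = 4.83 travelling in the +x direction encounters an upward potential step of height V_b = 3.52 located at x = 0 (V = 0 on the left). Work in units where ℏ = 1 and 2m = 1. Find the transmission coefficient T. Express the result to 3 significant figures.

On each side the TISE gives plane waves with k = √(2m(E − V))/ℏ: k₁ = √(2·½·4.83) = 2.198, k₂ = √(2·½·1.31) = 1.145.
Matching ψ and ψ′ at x = 0 gives r = (k₁ − k₂)/(k₁ + k₂), so R = r² = 0.09929 and T = 1 − R = 0.9007.

T = 0.901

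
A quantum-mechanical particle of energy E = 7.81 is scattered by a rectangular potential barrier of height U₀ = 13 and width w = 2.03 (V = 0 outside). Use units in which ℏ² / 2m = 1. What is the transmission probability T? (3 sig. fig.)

T = 0.000369

E < U₀: inside the barrier ψ ∝ e^{±κx} with κ = √(2m(U₀ − E))/ℏ = 2.278.
κw = 4.625, sinh(κw) = 50.98.
The exact tunnelling result is T⁻¹ = 1 + U₀² sinh²(κw) / [4E(U₀ − E)] = 2710, so T = 0.000369.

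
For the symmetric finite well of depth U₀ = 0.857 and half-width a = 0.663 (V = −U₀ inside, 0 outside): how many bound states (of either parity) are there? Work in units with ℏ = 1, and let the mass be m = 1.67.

Define the well-strength parameter z₀ = (a/ℏ)√(2mU₀) = 0.663 × √(2·1.67·0.857) = 1.122.
The even/odd transcendental equations gain one root per π/2 in z₀, giving N = 1 + ⌊2z₀/π⌋ = 1 + ⌊0.7141⌋ = 1.

N = 1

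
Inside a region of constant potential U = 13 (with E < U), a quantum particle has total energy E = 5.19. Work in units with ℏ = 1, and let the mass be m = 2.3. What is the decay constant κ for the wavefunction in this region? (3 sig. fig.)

κ = 5.99

Since E < U the TISE in this region is ψ'' = κ²ψ with κ = √(2m(U − E))/ℏ.
κ = √(2 × 2.3 × 7.81) = 5.994.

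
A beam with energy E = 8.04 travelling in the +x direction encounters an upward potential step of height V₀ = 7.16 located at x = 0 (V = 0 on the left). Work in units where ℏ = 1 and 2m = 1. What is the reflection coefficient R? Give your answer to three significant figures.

On each side the TISE gives plane waves with k = √(2m(E − V))/ℏ: k₁ = √(2·½·8.04) = 2.835, k₂ = √(2·½·0.88) = 0.9381.
Matching ψ and ψ′ at x = 0 gives r = (k₁ − k₂)/(k₁ + k₂), so R = r² = 0.2528 and T = 1 − R = 0.7472.

R = 0.253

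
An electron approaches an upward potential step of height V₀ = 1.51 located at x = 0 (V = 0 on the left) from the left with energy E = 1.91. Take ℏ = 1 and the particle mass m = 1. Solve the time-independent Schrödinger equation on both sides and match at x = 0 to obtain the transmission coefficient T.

T = 0.862

On each side the TISE gives plane waves with k = √(2m(E − V))/ℏ: k₁ = √(2·1·1.91) = 1.954, k₂ = √(2·1·0.4) = 0.8944.
Matching ψ and ψ′ at x = 0 gives r = (k₁ − k₂)/(k₁ + k₂), so R = r² = 0.1385 and T = 1 − R = 0.8615.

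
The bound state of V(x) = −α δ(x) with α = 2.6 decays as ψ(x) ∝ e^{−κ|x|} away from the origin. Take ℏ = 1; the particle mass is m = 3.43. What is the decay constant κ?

Integrate −(ℏ²/2m)ψ'' − αδ(x)ψ = Eψ from −ε to +ε: the ψ'' term gives ψ'(0⁺) − ψ'(0⁻) and the δ term gives −(2mα/ℏ²)ψ(0).
With ψ ∝ e^{−κ|x|} this yields −2κ = −2mα/ℏ², so κ = mα/ℏ² = 8.918.

κ = 8.92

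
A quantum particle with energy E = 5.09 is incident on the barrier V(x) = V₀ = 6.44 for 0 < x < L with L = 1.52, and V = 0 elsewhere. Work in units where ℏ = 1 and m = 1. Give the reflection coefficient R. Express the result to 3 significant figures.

Since E < V₀ the interior solution is evanescent with decay constant κ = √(2m(V₀ − E))/ℏ = 1.643.
κL = 2.498, sinh(κL) = 6.036.
Matching ψ, ψ′ at both faces gives T = [1 + V₀² sinh²(κL) / (4E(V₀ − E))]⁻¹ = 1/55.97 = 0.0179.
R = 1 − T = 0.982.

R = 0.982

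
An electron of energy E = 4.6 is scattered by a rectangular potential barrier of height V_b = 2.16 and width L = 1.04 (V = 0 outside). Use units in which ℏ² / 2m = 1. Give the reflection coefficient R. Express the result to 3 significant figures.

E > V_b: inside the barrier k₂ = √(2m(E − V_b))/ℏ = 1.562, k₂L = 1.625.
Matching at both interfaces gives T⁻¹ = 1 + V_b² sin²(k₂L) / [4E(E − V_b)] = 1.104, hence T = 0.906.
R = 1 − T = 0.0939.

R = 0.0939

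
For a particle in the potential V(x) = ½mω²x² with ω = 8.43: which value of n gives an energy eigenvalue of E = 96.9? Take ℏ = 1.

n = 11

E_n = ℏω(n + ½) ⇒ n = E/(ℏω) − ½ = 96.9/8.43 − 0.5 = 10.995 → n = 11.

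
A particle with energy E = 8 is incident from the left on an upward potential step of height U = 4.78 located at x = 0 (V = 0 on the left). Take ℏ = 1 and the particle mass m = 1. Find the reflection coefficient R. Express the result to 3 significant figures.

R = 0.0500

On each side the TISE gives plane waves with k = √(2m(E − V))/ℏ: k₁ = √(2·1·8) = 4.000, k₂ = √(2·1·3.22) = 2.538.
Continuity of ψ and ψ′ at the step yields the reflection amplitude r = (k₁ − k₂)/(k₁ + k₂) = 0.2237; thus R = |r|² = 0.05003, T = 0.9500.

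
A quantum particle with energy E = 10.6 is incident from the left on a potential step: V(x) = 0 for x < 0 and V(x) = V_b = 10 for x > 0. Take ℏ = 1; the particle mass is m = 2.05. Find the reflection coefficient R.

On each side the TISE gives plane waves with k = √(2m(E − V))/ℏ: k₁ = √(2·2.05·10.6) = 6.592, k₂ = √(2·2.05·0.6) = 1.568.
Matching ψ and ψ′ at x = 0 gives r = (k₁ − k₂)/(k₁ + k₂), so R = r² = 0.3790 and T = 1 − R = 0.6210.

R = 0.379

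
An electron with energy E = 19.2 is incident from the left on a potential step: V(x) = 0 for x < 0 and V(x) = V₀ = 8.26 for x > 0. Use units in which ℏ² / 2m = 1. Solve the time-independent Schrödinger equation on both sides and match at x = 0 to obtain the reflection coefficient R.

R = 0.0195

On each side the TISE gives plane waves with k = √(2m(E − V))/ℏ: k₁ = √(2·½·19.2) = 4.382, k₂ = √(2·½·10.94) = 3.308.
Matching ψ and ψ′ at x = 0 gives r = (k₁ − k₂)/(k₁ + k₂), so R = r² = 0.01952 and T = 1 − R = 0.9805.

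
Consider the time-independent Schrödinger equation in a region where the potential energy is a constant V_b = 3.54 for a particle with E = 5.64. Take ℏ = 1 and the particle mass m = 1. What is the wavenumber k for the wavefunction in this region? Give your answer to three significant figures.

With E > V_b the solution is oscillatory, ψ ∝ e^{±ikx} with k = √(2m(E − V_b))/ℏ.
k = √(2 × 1 × 2.1) = 2.049.

k = 2.05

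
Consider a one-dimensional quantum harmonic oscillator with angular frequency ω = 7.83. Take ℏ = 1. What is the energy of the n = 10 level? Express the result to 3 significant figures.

Using E_n = (n + ½)ℏω: E_10 = 10.5 × 7.83 = 82.22.

E = 82.2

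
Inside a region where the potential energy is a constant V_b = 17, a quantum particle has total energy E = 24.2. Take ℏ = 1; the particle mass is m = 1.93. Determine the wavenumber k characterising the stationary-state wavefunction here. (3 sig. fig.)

With E > V_b the solution is oscillatory, ψ ∝ e^{±ikx} with k = √(2m(E − V_b))/ℏ.
k = √(2 × 1.93 × 7.2) = 5.272.

k = 5.27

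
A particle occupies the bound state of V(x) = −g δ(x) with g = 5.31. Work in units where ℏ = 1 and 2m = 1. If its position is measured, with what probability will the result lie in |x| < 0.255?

The normalised bound state is ψ = √κ e^{−κ|x|} with κ = mg/ℏ² = 2.655.
P(|x| < d) = ∫_{−d}^{d} κ e^{−2κ|x|} dx = 1 − e^{−2κd} = 1 − e^{−1.354} = 0.7418.

P = 0.742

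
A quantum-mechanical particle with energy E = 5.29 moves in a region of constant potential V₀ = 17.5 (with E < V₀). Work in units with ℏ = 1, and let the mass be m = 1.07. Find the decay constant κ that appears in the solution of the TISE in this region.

κ = 5.11

Since E < V₀ the TISE in this region is ψ'' = κ²ψ with κ = √(2m(V₀ − E))/ℏ.
κ = √(2 × 1.07 × 12.21) = 5.112.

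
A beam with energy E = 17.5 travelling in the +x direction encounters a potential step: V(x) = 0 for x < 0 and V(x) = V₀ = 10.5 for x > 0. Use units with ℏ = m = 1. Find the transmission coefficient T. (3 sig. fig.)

The wavenumbers are k₁ = √(2mE)/ℏ = 5.916 on the left and k₂ = √(2m(E − V₀))/ℏ = 3.742 on the right.
Continuity of ψ and ψ′ at the step yields the reflection amplitude r = (k₁ − k₂)/(k₁ + k₂) = 0.2251; thus R = |r|² = 0.05069, T = 0.9493.

T = 0.949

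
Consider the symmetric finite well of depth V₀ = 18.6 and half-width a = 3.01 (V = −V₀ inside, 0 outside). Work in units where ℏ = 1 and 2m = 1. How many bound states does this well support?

N = 9

Define the well-strength parameter z₀ = (a/ℏ)√(2mV₀) = 3.01 × √(2·0.5·18.6) = 12.98.
A new bound state (alternating even/odd) appears each time z₀ passes a multiple of π/2, so N = ⌊2z₀/π⌋ + 1 = ⌊8.264⌋ + 1 = 9.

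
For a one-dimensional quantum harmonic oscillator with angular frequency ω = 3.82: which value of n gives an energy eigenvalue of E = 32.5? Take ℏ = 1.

E_n = ℏω(n + ½) ⇒ n = E/(ℏω) − ½ = 32.5/3.82 − 0.5 = 8.008 → n = 8.

n = 8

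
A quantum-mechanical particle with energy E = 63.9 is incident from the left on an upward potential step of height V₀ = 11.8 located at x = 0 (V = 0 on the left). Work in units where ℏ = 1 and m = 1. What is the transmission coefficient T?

T = 0.997

The wavenumbers are k₁ = √(2mE)/ℏ = 11.30 on the left and k₂ = √(2m(E − V₀))/ℏ = 10.21 on the right.
Matching ψ and ψ′ at x = 0 gives r = (k₁ − k₂)/(k₁ + k₂), so R = r² = 0.002600 and T = 1 − R = 0.9974.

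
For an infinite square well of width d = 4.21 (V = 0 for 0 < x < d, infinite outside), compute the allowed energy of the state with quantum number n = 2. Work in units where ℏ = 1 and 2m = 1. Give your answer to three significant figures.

E = 2.23

Requiring ψ(0) = ψ(d) = 0 quantises k = nπ/d, hence E_n = ℏ²k²/2m = n²π²ℏ²/(2md²).
E_2 = 2² × π² / (2 × 0.5 × 4.21²) = 2.227.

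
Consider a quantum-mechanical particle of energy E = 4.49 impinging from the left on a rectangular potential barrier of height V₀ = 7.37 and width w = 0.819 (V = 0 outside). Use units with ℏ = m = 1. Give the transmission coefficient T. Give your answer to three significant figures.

T = 0.0721

E < V₀: inside the barrier ψ ∝ e^{±κx} with κ = √(2m(V₀ − E))/ℏ = 2.400.
κw = 1.966, sinh(κw) = 3.500.
Matching ψ, ψ′ at both faces gives T = [1 + V₀² sinh²(κw) / (4E(V₀ − E))]⁻¹ = 1/13.86 = 0.0721.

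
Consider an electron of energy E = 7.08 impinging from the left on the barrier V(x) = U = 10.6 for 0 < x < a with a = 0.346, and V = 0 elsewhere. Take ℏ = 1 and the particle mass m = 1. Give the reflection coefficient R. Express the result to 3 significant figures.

E < U: inside the barrier ψ ∝ e^{±κx} with κ = √(2m(U − E))/ℏ = 2.653.
κa = 0.9180, sinh(κa) = 1.053.
The exact tunnelling result is T⁻¹ = 1 + U² sinh²(κa) / [4E(U − E)] = 2.249, so T = 0.445.
R = 1 − T = 0.555.

R = 0.555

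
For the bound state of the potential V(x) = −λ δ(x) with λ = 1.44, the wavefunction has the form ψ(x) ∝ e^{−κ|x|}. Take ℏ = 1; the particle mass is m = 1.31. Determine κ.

Integrating the TISE across x = 0 gives the cusp condition ψ'(0⁺) − ψ'(0⁻) = −(2mλ/ℏ²)ψ(0).
With ψ ∝ e^{−κ|x|} this yields −2κ = −2mλ/ℏ², so κ = mλ/ℏ² = 1.886.

κ = 1.89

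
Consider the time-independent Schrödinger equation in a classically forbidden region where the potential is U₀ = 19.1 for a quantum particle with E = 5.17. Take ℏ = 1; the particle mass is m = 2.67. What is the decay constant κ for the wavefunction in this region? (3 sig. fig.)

Since E < U₀ the TISE in this region is ψ'' = κ²ψ with κ = √(2m(U₀ − E))/ℏ.
κ = √(2 × 2.67 × 13.93) = 8.625.

κ = 8.62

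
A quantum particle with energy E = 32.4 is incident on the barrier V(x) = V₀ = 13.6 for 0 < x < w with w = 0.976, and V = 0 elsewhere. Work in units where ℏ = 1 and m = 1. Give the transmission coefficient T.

T = 0.993

Above the barrier the interior wavenumber is k₂ = √(2m(E − V₀))/ℏ = 6.132, giving phase k₂w = 5.985.
Matching at both interfaces gives T⁻¹ = 1 + V₀² sin²(k₂w) / [4E(E − V₀)] = 1.007, hence T = 0.993.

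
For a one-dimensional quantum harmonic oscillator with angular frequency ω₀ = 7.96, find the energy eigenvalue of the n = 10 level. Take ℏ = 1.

The oscillator eigenvalues are E_n = ℏω₀(n + ½), so E_10 = 7.96 × 10.5 = 83.58.

E = 83.6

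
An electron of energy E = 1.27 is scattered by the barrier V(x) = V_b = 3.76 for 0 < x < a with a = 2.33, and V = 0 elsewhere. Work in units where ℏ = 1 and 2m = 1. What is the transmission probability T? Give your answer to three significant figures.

T = 0.00229

E < V_b: inside the barrier ψ ∝ e^{±κx} with κ = √(2m(V_b − E))/ℏ = 1.578.
κa = 3.677, sinh(κa) = 19.74.
The exact tunnelling result is T⁻¹ = 1 + V_b² sinh²(κa) / [4E(V_b − E)] = 436.7, so T = 0.00229.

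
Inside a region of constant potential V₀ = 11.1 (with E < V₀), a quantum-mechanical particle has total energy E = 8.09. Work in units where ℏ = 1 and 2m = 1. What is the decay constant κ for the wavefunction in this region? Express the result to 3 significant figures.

κ = 1.73

Since E < V₀ the TISE in this region is ψ'' = κ²ψ with κ = √(2m(V₀ − E))/ℏ.
κ = √(2 × 0.5 × 3.01) = 1.735.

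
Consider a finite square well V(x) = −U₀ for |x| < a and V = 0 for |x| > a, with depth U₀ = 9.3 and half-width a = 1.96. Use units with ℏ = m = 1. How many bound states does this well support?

Define the well-strength parameter z₀ = (a/ℏ)√(2mU₀) = 1.96 × √(2·1·9.3) = 8.453.
The even/odd transcendental equations gain one root per π/2 in z₀, giving N = 1 + ⌊2z₀/π⌋ = 1 + ⌊5.381⌋ = 6.

N = 6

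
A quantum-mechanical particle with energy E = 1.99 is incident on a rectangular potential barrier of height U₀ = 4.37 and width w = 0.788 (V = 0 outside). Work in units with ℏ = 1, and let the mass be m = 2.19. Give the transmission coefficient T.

E < U₀: inside the barrier ψ ∝ e^{±κx} with κ = √(2m(U₀ − E))/ℏ = 3.229.
κw = 2.544, sinh(κw) = 6.327.
The exact tunnelling result is T⁻¹ = 1 + U₀² sinh²(κw) / [4E(U₀ − E)] = 41.36, so T = 0.0242.

T = 0.0242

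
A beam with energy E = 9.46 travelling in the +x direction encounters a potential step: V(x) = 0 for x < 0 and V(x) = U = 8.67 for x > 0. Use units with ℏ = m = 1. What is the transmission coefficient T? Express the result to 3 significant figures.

T = 0.696

The wavenumbers are k₁ = √(2mE)/ℏ = 4.350 on the left and k₂ = √(2m(E − U))/ℏ = 1.257 on the right.
Matching ψ and ψ′ at x = 0 gives r = (k₁ − k₂)/(k₁ + k₂), so R = r² = 0.3043 and T = 1 − R = 0.6957.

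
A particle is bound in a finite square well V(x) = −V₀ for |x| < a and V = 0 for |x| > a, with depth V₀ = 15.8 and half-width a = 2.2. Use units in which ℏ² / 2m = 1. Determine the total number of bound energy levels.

The dimensionless depth is z₀ = a√(2mV₀)/ℏ = 2.2 × √(15.80) = 8.745.
The even/odd transcendental equations gain one root per π/2 in z₀, giving N = 1 + ⌊2z₀/π⌋ = 1 + ⌊5.567⌋ = 6.

N = 6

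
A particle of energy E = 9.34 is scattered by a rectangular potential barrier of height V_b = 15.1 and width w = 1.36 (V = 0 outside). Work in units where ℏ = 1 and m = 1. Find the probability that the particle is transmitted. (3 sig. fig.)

E < V_b: inside the barrier ψ ∝ e^{±κx} with κ = √(2m(V_b − E))/ℏ = 3.394.
κw = 4.616, sinh(κw) = 50.54.
The exact tunnelling result is T⁻¹ = 1 + V_b² sinh²(κw) / [4E(V_b − E)] = 2707, so T = 0.000369.

T = 0.000369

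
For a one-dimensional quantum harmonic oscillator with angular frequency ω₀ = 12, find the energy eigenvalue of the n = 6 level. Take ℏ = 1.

Using E_n = (n + ½)ℏω₀: E_6 = 6.5 × 12 = 78.00.

E = 78.0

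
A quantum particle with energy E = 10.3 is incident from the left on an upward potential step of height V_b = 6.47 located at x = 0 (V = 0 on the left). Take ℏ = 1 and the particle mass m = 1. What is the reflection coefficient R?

R = 0.0588

On each side the TISE gives plane waves with k = √(2m(E − V))/ℏ: k₁ = √(2·1·10.3) = 4.539, k₂ = √(2·1·3.83) = 2.768.
Continuity of ψ and ψ′ at the step yields the reflection amplitude r = (k₁ − k₂)/(k₁ + k₂) = 0.2424; thus R = |r|² = 0.05876, T = 0.9412.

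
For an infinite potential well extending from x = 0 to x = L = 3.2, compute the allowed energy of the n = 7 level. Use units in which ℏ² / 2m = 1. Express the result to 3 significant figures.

E = 47.2

The infinite-well eigenfunctions ψ_n = √(2/L) sin(nπx/L) vanish at both walls, giving E_n = n²π²ℏ²/(2mL²).
E_7 = 7² × π² / (2 × 0.5 × 3.2²) = 47.23.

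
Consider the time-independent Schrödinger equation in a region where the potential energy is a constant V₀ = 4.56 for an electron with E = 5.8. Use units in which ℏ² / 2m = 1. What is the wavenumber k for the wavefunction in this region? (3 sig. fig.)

k = 1.11

With E > V₀ the solution is oscillatory, ψ ∝ e^{±ikx} with k = √(2m(E − V₀))/ℏ.
k = √(2 × 0.5 × 1.24) = 1.114.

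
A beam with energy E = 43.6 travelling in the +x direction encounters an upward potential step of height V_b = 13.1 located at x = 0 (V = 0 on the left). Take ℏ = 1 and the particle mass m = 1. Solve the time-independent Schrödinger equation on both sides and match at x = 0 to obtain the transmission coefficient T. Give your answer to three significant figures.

On each side the TISE gives plane waves with k = √(2m(E − V))/ℏ: k₁ = √(2·1·43.6) = 9.338, k₂ = √(2·1·30.5) = 7.810.
Matching ψ and ψ′ at x = 0 gives r = (k₁ − k₂)/(k₁ + k₂), so R = r² = 0.007938 and T = 1 − R = 0.9921.

T = 0.992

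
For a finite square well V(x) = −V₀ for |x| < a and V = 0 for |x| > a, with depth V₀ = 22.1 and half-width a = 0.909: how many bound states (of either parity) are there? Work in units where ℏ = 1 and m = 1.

N = 4

The dimensionless depth is z₀ = a√(2mV₀)/ℏ = 0.909 × √(44.20) = 6.043.
The even/odd transcendental equations gain one root per π/2 in z₀, giving N = 1 + ⌊2z₀/π⌋ = 1 + ⌊3.847⌋ = 4.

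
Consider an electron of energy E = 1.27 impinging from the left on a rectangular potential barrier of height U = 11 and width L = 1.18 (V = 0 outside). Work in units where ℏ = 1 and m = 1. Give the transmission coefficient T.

E < U: inside the barrier ψ ∝ e^{±κx} with κ = √(2m(U − E))/ℏ = 4.411.
κL = 5.205, sinh(κL) = 91.12.
Matching ψ, ψ′ at both faces gives T = [1 + U² sinh²(κL) / (4E(U − E))]⁻¹ = 1/20330 = 0.0000492.

T = 0.0000492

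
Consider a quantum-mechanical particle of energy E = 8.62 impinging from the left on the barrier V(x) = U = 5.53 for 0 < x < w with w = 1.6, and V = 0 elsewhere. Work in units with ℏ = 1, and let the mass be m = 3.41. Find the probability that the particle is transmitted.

E > U: inside the barrier k₂ = √(2m(E − U))/ℏ = 4.591, k₂w = 7.345.
Matching at both interfaces gives T⁻¹ = 1 + U² sin²(k₂w) / [4E(E − U)] = 1.219, hence T = 0.820.

T = 0.820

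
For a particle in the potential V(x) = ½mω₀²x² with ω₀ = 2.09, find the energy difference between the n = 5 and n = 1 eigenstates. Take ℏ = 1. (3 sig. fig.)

E_n = ℏω₀(n + ½), so ΔE = (5 − 1) ℏω₀ = 4 × 2.09 = 8.360.

ΔE = 8.36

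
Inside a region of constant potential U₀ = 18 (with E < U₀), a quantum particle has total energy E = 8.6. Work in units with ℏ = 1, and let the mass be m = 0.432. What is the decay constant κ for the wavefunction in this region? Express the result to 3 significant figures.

κ = 2.85

Since E < U₀ the TISE in this region is ψ'' = κ²ψ with κ = √(2m(U₀ − E))/ℏ.
κ = √(2 × 0.432 × 9.4) = 2.850.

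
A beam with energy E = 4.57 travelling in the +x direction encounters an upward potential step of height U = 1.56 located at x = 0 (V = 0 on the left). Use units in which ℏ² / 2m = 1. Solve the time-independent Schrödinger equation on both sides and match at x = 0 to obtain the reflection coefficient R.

R = 0.0108

The wavenumbers are k₁ = √(2mE)/ℏ = 2.138 on the left and k₂ = √(2m(E − U))/ℏ = 1.735 on the right.
Matching ψ and ψ′ at x = 0 gives r = (k₁ − k₂)/(k₁ + k₂), so R = r² = 0.01082 and T = 1 − R = 0.9892.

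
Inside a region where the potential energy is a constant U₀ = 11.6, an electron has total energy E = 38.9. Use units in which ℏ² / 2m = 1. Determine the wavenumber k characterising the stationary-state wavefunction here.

With E > U₀ the solution is oscillatory, ψ ∝ e^{±ikx} with k = √(2m(E − U₀))/ℏ.
k = √(2 × 0.5 × 27.3) = 5.225.

k = 5.22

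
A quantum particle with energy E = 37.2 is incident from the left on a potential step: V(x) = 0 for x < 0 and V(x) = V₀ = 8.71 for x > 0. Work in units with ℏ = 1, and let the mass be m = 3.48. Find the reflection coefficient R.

The wavenumbers are k₁ = √(2mE)/ℏ = 16.09 on the left and k₂ = √(2m(E − V₀))/ℏ = 14.08 on the right.
Matching ψ and ψ′ at x = 0 gives r = (k₁ − k₂)/(k₁ + k₂), so R = r² = 0.004434 and T = 1 − R = 0.9956.

R = 0.00443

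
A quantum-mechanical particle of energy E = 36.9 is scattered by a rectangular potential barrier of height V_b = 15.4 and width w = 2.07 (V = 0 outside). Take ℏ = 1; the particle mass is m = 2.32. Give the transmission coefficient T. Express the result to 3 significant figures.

Above the barrier the interior wavenumber is k₂ = √(2m(E − V_b))/ℏ = 9.988, giving phase k₂w = 20.68.
T = [1 + V_b² sin²(k₂w) / (4E(E − V_b))]⁻¹ = 1/1.070 = 0.935.

T = 0.935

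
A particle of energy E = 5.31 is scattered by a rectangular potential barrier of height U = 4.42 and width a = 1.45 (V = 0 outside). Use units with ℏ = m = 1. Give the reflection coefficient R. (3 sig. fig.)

R = 0.474

E > U: inside the barrier k₂ = √(2m(E − U))/ℏ = 1.334, k₂a = 1.935.
Matching at both interfaces gives T⁻¹ = 1 + U² sin²(k₂a) / [4E(E − U)] = 1.903, hence T = 0.526.
R = 1 − T = 0.474.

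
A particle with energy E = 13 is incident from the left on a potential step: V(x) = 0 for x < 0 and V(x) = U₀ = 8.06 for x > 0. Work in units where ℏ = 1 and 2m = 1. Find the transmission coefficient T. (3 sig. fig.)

T = 0.944

The wavenumbers are k₁ = √(2mE)/ℏ = 3.606 on the left and k₂ = √(2m(E − U₀))/ℏ = 2.223 on the right.
Matching ψ and ψ′ at x = 0 gives r = (k₁ − k₂)/(k₁ + k₂), so R = r² = 0.05630 and T = 1 − R = 0.9437.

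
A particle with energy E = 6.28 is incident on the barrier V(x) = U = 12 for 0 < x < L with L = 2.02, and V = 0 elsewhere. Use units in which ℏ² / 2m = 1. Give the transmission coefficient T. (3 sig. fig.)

T = 0.000254

E < U: inside the barrier ψ ∝ e^{±κx} with κ = √(2m(U − E))/ℏ = 2.392.
κL = 4.831, sinh(κL) = 62.67.
The exact tunnelling result is T⁻¹ = 1 + U² sinh²(κL) / [4E(U − E)] = 3937, so T = 0.000254.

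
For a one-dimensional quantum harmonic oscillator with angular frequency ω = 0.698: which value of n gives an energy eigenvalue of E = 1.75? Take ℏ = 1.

n = 2

Invert E_n = (n + ½)ℏω: n = E/ℏω − ½ = 2.007, so n = 2.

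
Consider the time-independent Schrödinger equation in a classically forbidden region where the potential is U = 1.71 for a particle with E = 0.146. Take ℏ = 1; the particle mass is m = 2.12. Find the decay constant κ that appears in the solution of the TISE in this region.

κ = 2.58

Since E < U the TISE in this region is ψ'' = κ²ψ with κ = √(2m(U − E))/ℏ.
κ = √(2 × 2.12 × 1.564) = 2.575.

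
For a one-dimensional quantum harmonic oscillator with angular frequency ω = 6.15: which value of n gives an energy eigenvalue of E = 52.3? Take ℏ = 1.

Invert E_n = (n + ½)ℏω: n = E/ℏω − ½ = 8.004, so n = 8.

n = 8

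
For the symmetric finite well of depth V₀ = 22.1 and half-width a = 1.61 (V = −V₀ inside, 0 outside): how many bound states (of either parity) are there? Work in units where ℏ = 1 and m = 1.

The dimensionless depth is z₀ = a√(2mV₀)/ℏ = 1.61 × √(44.20) = 10.70.
A new bound state (alternating even/odd) appears each time z₀ passes a multiple of π/2, so N = ⌊2z₀/π⌋ + 1 = ⌊6.814⌋ + 1 = 7.

N = 7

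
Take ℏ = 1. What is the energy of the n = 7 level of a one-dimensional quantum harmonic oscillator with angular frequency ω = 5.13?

E = 38.5

Using E_n = (n + ½)ℏω: E_7 = 7.5 × 5.13 = 38.48.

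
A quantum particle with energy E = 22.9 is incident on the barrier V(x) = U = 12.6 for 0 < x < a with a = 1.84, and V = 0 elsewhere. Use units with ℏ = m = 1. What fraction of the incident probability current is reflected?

E > U: inside the barrier k₂ = √(2m(E − U))/ℏ = 4.539, k₂a = 8.351.
Matching at both interfaces gives T⁻¹ = 1 + U² sin²(k₂a) / [4E(E − U)] = 1.130, hence T = 0.885.
R = 1 − T = 0.115.

R = 0.115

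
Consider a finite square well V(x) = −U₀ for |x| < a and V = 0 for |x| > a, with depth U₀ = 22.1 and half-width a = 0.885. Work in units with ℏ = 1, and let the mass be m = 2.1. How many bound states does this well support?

N = 6

Define the well-strength parameter z₀ = (a/ℏ)√(2mU₀) = 0.885 × √(2·2.1·22.1) = 8.526.
A new bound state (alternating even/odd) appears each time z₀ passes a multiple of π/2, so N = ⌊2z₀/π⌋ + 1 = ⌊5.428⌋ + 1 = 6.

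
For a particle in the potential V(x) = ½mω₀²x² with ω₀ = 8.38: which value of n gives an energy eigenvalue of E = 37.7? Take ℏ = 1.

n = 4

Invert E_n = (n + ½)ℏω₀: n = E/ℏω₀ − ½ = 3.999, so n = 4.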